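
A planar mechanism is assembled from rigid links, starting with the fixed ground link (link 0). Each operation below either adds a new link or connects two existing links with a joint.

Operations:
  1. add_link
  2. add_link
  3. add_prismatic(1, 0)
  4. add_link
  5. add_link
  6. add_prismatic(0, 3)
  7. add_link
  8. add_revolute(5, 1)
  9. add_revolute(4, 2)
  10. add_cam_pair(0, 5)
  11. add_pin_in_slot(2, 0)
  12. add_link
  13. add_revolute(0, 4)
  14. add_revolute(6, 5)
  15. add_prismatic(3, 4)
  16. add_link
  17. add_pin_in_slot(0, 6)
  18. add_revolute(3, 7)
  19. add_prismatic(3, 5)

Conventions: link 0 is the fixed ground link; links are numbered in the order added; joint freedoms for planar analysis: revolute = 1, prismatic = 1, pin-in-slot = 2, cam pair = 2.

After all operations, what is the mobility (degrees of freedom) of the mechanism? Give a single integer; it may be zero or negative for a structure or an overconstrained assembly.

L=1 J1=0 J2=0
add link → L=2 J1=0 J2=0
add link → L=3 J1=0 J2=0
P@1,0 dof=1 J1 → L=3 J1=1 J2=0
add link → L=4 J1=1 J2=0
add link → L=5 J1=1 J2=0
P@0,3 dof=1 J1 → L=5 J1=2 J2=0
add link → L=6 J1=2 J2=0
R@5,1 dof=1 J1 → L=6 J1=3 J2=0
R@4,2 dof=1 J1 → L=6 J1=4 J2=0
C@0,5 dof=2 J2 → L=6 J1=4 J2=1
PS@2,0 dof=2 J2 → L=6 J1=4 J2=2
add link → L=7 J1=4 J2=2
R@0,4 dof=1 J1 → L=7 J1=5 J2=2
R@6,5 dof=1 J1 → L=7 J1=6 J2=2
P@3,4 dof=1 J1 → L=7 J1=7 J2=2
add link → L=8 J1=7 J2=2
PS@0,6 dof=2 J2 → L=8 J1=7 J2=3
R@3,7 dof=1 J1 → L=8 J1=8 J2=3
P@3,5 dof=1 J1 → L=8 J1=9 J2=3
M=3(L−1)−2J1−J2=3·7−2·9−3=0

M = 0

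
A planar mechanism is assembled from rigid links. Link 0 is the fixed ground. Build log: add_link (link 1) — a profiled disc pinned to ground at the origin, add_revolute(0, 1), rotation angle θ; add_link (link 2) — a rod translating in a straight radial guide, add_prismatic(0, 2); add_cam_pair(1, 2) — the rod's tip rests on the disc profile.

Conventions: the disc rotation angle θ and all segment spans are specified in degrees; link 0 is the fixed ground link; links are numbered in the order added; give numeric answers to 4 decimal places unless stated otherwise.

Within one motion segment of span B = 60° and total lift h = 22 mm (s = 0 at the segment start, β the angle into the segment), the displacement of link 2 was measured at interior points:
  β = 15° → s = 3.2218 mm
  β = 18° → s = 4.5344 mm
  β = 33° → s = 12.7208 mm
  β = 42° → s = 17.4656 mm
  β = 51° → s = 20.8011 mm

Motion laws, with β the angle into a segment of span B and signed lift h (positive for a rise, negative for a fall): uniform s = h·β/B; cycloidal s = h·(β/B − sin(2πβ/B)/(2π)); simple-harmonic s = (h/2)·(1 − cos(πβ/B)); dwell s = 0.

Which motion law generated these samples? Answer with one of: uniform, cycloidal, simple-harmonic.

candidates at β/B = r: uniform s = h·r (linear in β); cycloidal s = h·(r − sin(2πr)/(2π)); simple-harmonic s = (h/2)(1 − cos(πr))
β=15°: printed 3.2218 | uniform 5.5000, cycloidal 1.9986, simple-harmonic 3.2218
β=18°: printed 4.5344 | uniform 6.6000, cycloidal 3.2700, simple-harmonic 4.5344
β=33°: printed 12.7208 | uniform 12.1000, cycloidal 13.1820, simple-harmonic 12.7208
β=42°: printed 17.4656 | uniform 15.4000, cycloidal 18.7300, simple-harmonic 17.4656
β=51°: printed 20.8011 | uniform 18.7000, cycloidal 21.5327, simple-harmonic 20.8011
only one law matches every sample → simple-harmonic

simple-harmonic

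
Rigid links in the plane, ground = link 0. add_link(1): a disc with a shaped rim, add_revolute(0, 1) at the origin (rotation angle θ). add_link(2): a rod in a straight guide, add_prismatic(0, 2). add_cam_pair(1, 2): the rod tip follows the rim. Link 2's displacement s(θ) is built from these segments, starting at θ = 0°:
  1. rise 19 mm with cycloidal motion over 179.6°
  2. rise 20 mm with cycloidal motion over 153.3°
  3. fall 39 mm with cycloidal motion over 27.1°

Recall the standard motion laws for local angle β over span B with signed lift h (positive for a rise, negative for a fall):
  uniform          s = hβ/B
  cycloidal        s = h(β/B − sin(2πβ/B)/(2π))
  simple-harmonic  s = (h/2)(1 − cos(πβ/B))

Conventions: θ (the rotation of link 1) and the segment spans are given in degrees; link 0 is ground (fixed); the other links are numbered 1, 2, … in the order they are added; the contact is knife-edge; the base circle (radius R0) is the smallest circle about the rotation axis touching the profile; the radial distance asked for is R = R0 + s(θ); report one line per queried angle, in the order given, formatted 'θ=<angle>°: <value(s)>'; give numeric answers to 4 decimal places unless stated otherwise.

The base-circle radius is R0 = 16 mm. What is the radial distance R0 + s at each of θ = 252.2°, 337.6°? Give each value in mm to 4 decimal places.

segment 1 (0° to 179.6°, cycloidal, h = 19) is passed completely: s = 0.0000 + (19) = 19.0000
θ = 252.2° falls in segment 2 (179.6° to 332.9°, cycloidal, h = 20): β = 252.2 − 179.6 = 72.6°, B = 153.3°; Δs = 20·(0.4736 − sin(2π·0.4736)/(2π)) = 8.9457; s = 19.0000 + 8.9457 = 27.9457
segment 2 (179.6° to 332.9°, cycloidal, h = 20) is passed completely: s = 19.0000 + (20) = 39.0000
θ = 337.6° falls in segment 3 (332.9° to 360°, cycloidal, h = -39): β = 337.6 − 332.9 = 4.7°, B = 27.1°; Δs = -39·(0.1734 − sin(2π·0.1734)/(2π)) = -1.2614; s = 39.0000 − 1.2614 = 37.7386
θ=252.2°: R = R0 + s = 16 + 27.9457 = 43.9457
θ=337.6°: R = R0 + s = 16 + 37.7386 = 53.7386

θ=252.2°: 43.9457
θ=337.6°: 53.7386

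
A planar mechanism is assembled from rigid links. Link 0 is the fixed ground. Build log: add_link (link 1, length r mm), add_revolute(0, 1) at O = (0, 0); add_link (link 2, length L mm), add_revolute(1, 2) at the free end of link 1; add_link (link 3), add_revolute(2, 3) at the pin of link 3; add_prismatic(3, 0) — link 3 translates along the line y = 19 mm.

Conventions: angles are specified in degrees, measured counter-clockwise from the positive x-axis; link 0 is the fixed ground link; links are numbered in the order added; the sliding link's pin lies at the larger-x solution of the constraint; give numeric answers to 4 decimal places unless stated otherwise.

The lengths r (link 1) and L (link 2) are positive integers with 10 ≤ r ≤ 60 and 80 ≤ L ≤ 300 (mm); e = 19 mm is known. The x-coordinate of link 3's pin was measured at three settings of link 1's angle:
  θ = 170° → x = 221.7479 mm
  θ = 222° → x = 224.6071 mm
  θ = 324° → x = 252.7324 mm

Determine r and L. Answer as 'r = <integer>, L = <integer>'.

constraint per measurement: (x − r cos θ)² + (r sin θ − e)² = L²
subtracting the θ₁ and θ₂ equations cancels the r² and L² terms:
r = (x₁² − x₂²) / (2[(x₁cos θ₁ + e sin θ₁) − (x₂cos θ₂ + e sin θ₂)]) = 17.9999 → r = 18
L² = (x₁ − r cos θ₁)² + (r sin θ₁ − e)² = 57600.0016 → L = 240.0000 → L = 240
check at θ₃=324°: x = 252.7324 (printed 252.7324) ✓

r = 18, L = 240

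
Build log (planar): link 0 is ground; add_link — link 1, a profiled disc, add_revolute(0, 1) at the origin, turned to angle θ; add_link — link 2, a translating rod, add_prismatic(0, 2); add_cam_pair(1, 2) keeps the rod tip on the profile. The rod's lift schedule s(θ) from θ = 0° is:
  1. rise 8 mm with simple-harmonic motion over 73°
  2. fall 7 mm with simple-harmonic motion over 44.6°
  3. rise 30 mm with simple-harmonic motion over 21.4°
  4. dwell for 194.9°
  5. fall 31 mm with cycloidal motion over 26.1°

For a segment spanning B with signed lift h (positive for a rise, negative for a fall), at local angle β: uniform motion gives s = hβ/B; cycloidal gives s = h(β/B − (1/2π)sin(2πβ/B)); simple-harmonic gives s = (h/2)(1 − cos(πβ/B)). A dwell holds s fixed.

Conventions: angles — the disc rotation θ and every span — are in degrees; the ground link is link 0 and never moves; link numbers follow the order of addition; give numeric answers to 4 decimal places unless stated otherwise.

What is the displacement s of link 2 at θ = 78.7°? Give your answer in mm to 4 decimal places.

seg 1 [0°–73°] simple-harmonic, h=8: full span → s += 8 → s = 8.0000
seg 2 [73°–117.6°] simple-harmonic, h=-7: θ=78.7° here. β=5.7, B=44.6. -7/2·(1 − cos(π·0.1278)) = -0.2783 → s = 7.7217

7.7217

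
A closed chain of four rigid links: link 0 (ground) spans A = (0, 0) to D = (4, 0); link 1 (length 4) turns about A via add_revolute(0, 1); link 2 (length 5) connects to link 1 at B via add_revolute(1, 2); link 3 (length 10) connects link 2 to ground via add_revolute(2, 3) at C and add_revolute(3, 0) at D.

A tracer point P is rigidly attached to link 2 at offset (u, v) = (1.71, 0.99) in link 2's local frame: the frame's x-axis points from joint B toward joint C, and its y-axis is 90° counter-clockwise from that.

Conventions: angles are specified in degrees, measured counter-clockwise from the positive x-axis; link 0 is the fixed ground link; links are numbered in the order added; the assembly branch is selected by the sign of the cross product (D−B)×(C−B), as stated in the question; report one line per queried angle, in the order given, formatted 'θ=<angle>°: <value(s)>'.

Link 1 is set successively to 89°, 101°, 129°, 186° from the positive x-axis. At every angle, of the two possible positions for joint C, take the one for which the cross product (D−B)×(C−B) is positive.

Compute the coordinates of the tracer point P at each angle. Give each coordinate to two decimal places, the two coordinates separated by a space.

A=(0,0), D=(4.00,0)
θ=89°: B = A + 4.00·(cos89°, sin89°) = (0.0698, 3.9994)
θ=89°: |BD| = 5.6073
θ=89°: circle(B,5.00) ∩ circle(D,10.00): a=-3.8841, h=3.1486
θ=89°:   candidates: C₊=(-0.4068,8.9766) cross=17.655; C₋=(-4.8983,4.5628) cross=-17.655
θ=89°:   branch + wants cross > 0 → take C=(-0.4068,8.9766) (cross=17.655)
θ=89°: ex = (C−B)/|BC| = (-0.0953,0.9954); ey = (-0.9954,-0.0953)
θ=89°: P = B + 1.71·ex + 0.99·ey = (-1.0787,5.6072)
θ=101°: B = A + 4.00·(cos101°, sin101°) = (-0.7632, 3.9265)
θ=101°: |BD| = 6.1730
θ=101°: circle(B,5.00) ∩ circle(D,10.00): a=-2.9883, h=4.0087
θ=101°:   candidates: C₊=(-0.5193,8.9206) cross=24.746; C₋=(-5.6190,2.7341) cross=-24.746
θ=101°:   branch + wants cross > 0 → take C=(-0.5193,8.9206) (cross=24.746)
θ=101°: ex = (C−B)/|BC| = (0.0488,0.9988); ey = (-0.9988,0.0488)
θ=101°: P = B + 1.71·ex + 0.99·ey = (-1.6686,5.6828)
θ=129°: B = A + 4.00·(cos129°, sin129°) = (-2.5173, 3.1086)
θ=129°: |BD| = 7.2207
θ=129°: circle(B,5.00) ∩ circle(D,10.00): a=-1.5831, h=4.7428
θ=129°:   candidates: C₊=(-1.9043,8.0709) cross=34.246; C₋=(-5.9880,-0.4906) cross=-34.246
θ=129°:   branch + wants cross > 0 → take C=(-1.9043,8.0709) (cross=34.246)
θ=129°: ex = (C−B)/|BC| = (0.1226,0.9925); ey = (-0.9925,0.1226)
θ=129°: P = B + 1.71·ex + 0.99·ey = (-3.2902,4.9271)
θ=186°: B = A + 4.00·(cos186°, sin186°) = (-3.9781, -0.4181)
θ=186°: |BD| = 7.9890
θ=186°: circle(B,5.00) ∩ circle(D,10.00): a=-0.6994, h=4.9508
θ=186°:   candidates: C₊=(-4.9357,4.4893) cross=39.552; C₋=(-4.4174,-5.3988) cross=-39.552
θ=186°:   branch + wants cross > 0 → take C=(-4.9357,4.4893) (cross=39.552)
θ=186°: ex = (C−B)/|BC| = (-0.1915,0.9815); ey = (-0.9815,-0.1915)
θ=186°: P = B + 1.71·ex + 0.99·ey = (-5.2772,1.0706)

θ=89°: -1.08 5.61
θ=101°: -1.67 5.68
θ=129°: -3.29 4.93
θ=186°: -5.28 1.07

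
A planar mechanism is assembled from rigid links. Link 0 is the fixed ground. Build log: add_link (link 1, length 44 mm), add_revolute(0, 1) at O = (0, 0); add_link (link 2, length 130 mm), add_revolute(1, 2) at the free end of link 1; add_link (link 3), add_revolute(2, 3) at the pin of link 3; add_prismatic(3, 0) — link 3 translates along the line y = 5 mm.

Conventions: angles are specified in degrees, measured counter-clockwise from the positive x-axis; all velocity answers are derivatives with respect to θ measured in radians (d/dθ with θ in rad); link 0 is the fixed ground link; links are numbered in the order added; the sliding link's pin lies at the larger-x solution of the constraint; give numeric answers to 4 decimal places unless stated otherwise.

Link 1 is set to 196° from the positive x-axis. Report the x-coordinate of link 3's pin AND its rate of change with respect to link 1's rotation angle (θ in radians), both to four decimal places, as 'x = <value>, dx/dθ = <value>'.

geometry: r = 44 mm, L = 130 mm, e = 5 mm
crank pin P = (r cos θ, r sin θ) = (-42.295515, -12.128044)
h = r sin θ − e = -12.128044 − 5 = -17.128044
x = r cos θ + √(L² − h²) = -42.295515 + 128.866715 = 86.571200
dx/dθ = −r sin θ − h·r cos θ/√(L² − h²) (θ in radians; h = -17.128044) = 6.506426

x = 86.5712, dx/dθ = 6.5064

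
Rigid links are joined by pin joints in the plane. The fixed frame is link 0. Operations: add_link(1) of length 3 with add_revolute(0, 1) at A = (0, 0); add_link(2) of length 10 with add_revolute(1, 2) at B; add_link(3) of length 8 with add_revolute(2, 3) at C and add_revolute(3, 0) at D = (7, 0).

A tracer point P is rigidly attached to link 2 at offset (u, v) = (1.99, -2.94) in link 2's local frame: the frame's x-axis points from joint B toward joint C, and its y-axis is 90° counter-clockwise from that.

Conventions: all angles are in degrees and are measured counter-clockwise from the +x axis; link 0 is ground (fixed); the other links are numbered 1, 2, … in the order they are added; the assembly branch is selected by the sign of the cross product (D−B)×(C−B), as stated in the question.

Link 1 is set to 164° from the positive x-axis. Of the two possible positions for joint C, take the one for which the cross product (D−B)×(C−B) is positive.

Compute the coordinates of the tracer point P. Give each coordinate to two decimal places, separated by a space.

A=(0,0), D=(7.00,0)
B = A + 3.00·(cos164°, sin164°) = (-2.8838, 0.8269)
|BD| = 9.9183
circle(B,10.00) ∩ circle(D,8.00): a=6.7740, h=7.3562
  candidates: C₊=(4.4799,7.5927) cross=72.961; C₋=(3.2533,-7.0684) cross=-72.961
  branch + wants cross > 0 → take C=(4.4799,7.5927) (cross=72.961)
ex = (C−B)/|BC| = (0.7364,0.6766); ey = (-0.6766,0.7364)
P = B + 1.99·ex + -2.94·ey = (0.5707,0.0084)

0.57 0.01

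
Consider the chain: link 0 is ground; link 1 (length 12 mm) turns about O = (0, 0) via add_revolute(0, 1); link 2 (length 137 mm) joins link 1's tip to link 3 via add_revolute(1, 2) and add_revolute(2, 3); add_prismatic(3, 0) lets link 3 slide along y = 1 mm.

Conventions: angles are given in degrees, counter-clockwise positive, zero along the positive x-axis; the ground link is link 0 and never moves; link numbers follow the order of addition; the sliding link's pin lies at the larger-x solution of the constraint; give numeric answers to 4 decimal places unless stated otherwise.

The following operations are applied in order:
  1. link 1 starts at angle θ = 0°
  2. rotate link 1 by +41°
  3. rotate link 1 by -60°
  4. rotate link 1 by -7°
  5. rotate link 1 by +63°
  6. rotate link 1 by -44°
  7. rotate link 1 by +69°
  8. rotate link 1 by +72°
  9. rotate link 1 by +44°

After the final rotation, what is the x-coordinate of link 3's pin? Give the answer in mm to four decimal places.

geometry: r = 12 mm, L = 137 mm, e = 1 mm; θ starts at 0°
rotate link 1 by +41°: θ ← 0° +41° = 41°
rotate link 1 by -60°: θ ← 41° -60° = -19°
rotate link 1 by -7°: θ ← -19° -7° = -26°
rotate link 1 by +63°: θ ← -26° +63° = 37°
rotate link 1 by -44°: θ ← 37° -44° = -7°
rotate link 1 by +69°: θ ← -7° +69° = 62°
rotate link 1 by +72°: θ ← 62° +72° = 134°
rotate link 1 by +44°: θ ← 134° +44° = 178°
crank pin P = (r cos θ, r sin θ) = (-11.992690, 0.418794)
h = r sin θ − e = 0.418794 − 1 = -0.581206
x = r cos θ + √(L² − h²) = -11.992690 + 136.998767 = 125.006077

125.0061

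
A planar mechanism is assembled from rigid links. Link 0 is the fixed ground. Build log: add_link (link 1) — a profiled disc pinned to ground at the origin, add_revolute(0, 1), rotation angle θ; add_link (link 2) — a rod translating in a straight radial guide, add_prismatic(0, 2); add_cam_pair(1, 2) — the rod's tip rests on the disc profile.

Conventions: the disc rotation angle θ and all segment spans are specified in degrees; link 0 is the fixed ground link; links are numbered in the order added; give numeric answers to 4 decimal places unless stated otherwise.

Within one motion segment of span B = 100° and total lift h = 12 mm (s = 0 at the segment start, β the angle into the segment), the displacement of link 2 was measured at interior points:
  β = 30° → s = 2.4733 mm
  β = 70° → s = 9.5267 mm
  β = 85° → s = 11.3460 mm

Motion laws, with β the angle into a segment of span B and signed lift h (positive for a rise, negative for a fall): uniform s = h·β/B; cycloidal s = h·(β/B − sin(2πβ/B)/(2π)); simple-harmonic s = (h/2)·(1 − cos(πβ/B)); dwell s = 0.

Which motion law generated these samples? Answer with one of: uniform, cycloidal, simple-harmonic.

candidates at β/B = r: uniform s = h·r (linear in β); cycloidal s = h·(r − sin(2πr)/(2π)); simple-harmonic s = (h/2)(1 − cos(πr))
β=30°: printed 2.4733 | uniform 3.6000, cycloidal 1.7836, simple-harmonic 2.4733
β=70°: printed 9.5267 | uniform 8.4000, cycloidal 10.2164, simple-harmonic 9.5267
β=85°: printed 11.3460 | uniform 10.2000, cycloidal 11.7451, simple-harmonic 11.3460
only one law matches every sample → simple-harmonic

simple-harmonic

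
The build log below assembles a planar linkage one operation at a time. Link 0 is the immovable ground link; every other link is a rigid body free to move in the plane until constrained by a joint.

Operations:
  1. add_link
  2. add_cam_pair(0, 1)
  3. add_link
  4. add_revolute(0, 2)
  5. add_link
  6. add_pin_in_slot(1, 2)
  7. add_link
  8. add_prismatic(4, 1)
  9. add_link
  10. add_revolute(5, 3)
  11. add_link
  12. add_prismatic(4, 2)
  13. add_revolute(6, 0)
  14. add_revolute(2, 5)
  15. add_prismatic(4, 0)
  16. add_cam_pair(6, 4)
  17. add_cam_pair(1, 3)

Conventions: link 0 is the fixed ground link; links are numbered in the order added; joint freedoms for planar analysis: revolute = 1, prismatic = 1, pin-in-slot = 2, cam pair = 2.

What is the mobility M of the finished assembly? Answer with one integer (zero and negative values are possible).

L=1 J1=0 J2=0
add link → L=2 J1=0 J2=0
C@0,1 dof=2 J2 → L=2 J1=0 J2=1
add link → L=3 J1=0 J2=1
R@0,2 dof=1 J1 → L=3 J1=1 J2=1
add link → L=4 J1=1 J2=1
PS@1,2 dof=2 J2 → L=4 J1=1 J2=2
add link → L=5 J1=1 J2=2
P@4,1 dof=1 J1 → L=5 J1=2 J2=2
add link → L=6 J1=2 J2=2
R@5,3 dof=1 J1 → L=6 J1=3 J2=2
add link → L=7 J1=3 J2=2
P@4,2 dof=1 J1 → L=7 J1=4 J2=2
R@6,0 dof=1 J1 → L=7 J1=5 J2=2
R@2,5 dof=1 J1 → L=7 J1=6 J2=2
P@4,0 dof=1 J1 → L=7 J1=7 J2=2
C@6,4 dof=2 J2 → L=7 J1=7 J2=3
C@1,3 dof=2 J2 → L=7 J1=7 J2=4
M=3(L−1)−2J1−J2=3·6−2·7−4=0

M = 0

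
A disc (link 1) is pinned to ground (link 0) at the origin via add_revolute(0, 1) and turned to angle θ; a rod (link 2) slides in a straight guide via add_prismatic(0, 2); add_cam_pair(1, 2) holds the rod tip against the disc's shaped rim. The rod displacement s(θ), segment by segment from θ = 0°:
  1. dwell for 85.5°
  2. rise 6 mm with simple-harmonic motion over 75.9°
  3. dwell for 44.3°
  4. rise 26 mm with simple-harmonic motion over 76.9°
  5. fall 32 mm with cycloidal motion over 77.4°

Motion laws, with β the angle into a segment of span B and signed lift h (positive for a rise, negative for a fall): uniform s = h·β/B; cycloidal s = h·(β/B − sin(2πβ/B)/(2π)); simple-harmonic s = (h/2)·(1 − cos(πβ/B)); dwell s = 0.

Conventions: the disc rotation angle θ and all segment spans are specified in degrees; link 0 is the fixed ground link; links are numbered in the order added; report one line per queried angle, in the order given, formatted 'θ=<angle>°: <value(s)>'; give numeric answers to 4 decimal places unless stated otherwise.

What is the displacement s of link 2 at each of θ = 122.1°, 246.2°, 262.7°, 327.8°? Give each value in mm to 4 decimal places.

segment 1 (0° to 85.5°, dwell): s unchanged at 0.0000
θ = 122.1° falls in segment 2 (85.5° to 161.4°, simple-harmonic, h = 6): β = 122.1 − 85.5 = 36.6°, B = 75.9°; Δs = 6/2·(1 − cos(π·0.4822)) = 2.8325; s = 0.0000 + 2.8325 = 2.8325
segment 2 (85.5° to 161.4°, simple-harmonic, h = 6) is passed completely: s = 0.0000 + (6) = 6.0000
segment 3 (161.4° to 205.7°, dwell): s unchanged at 6.0000
θ = 246.2° falls in segment 4 (205.7° to 282.6°, simple-harmonic, h = 26): β = 246.2 − 205.7 = 40.5°, B = 76.9°; Δs = 26/2·(1 − cos(π·0.5267)) = 14.0875; s = 6.0000 + 14.0875 = 20.0875
θ = 262.7° falls in segment 4 (205.7° to 282.6°, simple-harmonic, h = 26): β = 262.7 − 205.7 = 57°, B = 76.9°; Δs = 26/2·(1 − cos(π·0.7412)) = 21.9354; s = 6.0000 + 21.9354 = 27.9354
segment 4 (205.7° to 282.6°, simple-harmonic, h = 26) is passed completely: s = 6.0000 + (26) = 32.0000
θ = 327.8° falls in segment 5 (282.6° to 360°, cycloidal, h = -32): β = 327.8 − 282.6 = 45.2°, B = 77.4°; Δs = -32·(0.5840 − sin(2π·0.5840)/(2π)) = -21.2517; s = 32.0000 − 21.2517 = 10.7483

θ=122.1°: 2.8325
θ=246.2°: 20.0875
θ=262.7°: 27.9354
θ=327.8°: 10.7483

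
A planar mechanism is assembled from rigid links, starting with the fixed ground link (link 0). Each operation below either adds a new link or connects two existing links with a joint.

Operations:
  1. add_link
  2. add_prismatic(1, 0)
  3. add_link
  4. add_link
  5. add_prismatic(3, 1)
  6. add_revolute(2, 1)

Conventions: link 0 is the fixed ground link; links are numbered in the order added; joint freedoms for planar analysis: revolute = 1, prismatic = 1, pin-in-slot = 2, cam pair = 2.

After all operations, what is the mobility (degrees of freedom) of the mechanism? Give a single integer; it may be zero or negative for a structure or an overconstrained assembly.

L=1 J1=0 J2=0
add link → L=2 J1=0 J2=0
P@1,0 dof=1 J1 → L=2 J1=1 J2=0
add link → L=3 J1=1 J2=0
add link → L=4 J1=1 J2=0
P@3,1 dof=1 J1 → L=4 J1=2 J2=0
R@2,1 dof=1 J1 → L=4 J1=3 J2=0
M=3(L−1)−2J1−J2=3·3−2·3−0=3

M = 3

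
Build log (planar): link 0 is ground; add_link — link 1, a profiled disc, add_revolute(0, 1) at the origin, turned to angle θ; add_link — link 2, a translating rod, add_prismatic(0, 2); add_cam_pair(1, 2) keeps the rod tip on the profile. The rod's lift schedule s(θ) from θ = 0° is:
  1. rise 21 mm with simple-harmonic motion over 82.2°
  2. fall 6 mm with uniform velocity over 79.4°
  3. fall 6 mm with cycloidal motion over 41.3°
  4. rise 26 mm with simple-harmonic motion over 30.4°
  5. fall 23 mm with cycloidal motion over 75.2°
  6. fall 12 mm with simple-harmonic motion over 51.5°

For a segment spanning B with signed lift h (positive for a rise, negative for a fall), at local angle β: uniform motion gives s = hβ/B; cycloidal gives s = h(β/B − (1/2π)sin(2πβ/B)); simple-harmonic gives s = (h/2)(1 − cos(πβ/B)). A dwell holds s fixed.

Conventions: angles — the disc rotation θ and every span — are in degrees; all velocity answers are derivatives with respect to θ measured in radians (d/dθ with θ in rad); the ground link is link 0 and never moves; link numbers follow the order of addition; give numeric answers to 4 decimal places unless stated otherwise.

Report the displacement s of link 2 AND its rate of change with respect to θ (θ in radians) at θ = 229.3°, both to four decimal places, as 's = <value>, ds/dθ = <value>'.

seg 1 [0°–82.2°] simple-harmonic, h=21: full span → s += 21 → s = 21.0000
seg 2 [82.2°–161.6°] uniform, h=-6: full span → s += -6 → s = 15.0000
seg 3 [161.6°–202.9°] cycloidal, h=-6: full span → s += -6 → s = 9.0000
seg 4 [202.9°–233.3°] simple-harmonic, h=26: θ=229.3° here. β=26.4, B=30.4. 26/2·(1 − cos(π·0.8684)) = 24.9051 → s = 33.9051
velocity in seg [202.9°–233.3°] (simple-harmonic), θ in radians: β = 26.4° = 0.4608 rad, B = 30.4° = 0.5306 rad; ds/dθ = (πh/(2B)) sin(πβ/B) = (π·26/(2·0.5306)) sin(π·0.8684) = 30.919977 mm/rad

s = 33.9051, ds/dθ = 30.9200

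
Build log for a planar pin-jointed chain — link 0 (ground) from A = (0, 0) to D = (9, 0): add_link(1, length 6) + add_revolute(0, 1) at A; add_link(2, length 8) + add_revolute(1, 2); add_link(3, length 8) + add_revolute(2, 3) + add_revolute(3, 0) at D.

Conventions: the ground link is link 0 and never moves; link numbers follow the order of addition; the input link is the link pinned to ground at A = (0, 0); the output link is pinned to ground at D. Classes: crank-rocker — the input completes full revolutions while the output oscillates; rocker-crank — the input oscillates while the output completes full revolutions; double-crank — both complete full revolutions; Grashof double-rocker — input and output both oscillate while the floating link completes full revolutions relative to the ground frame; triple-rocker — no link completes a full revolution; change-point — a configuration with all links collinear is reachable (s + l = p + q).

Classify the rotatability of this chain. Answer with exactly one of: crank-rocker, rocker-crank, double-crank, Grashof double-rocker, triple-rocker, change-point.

lengths: ground=9, input=6, coupler=8, output=8
sorted: s=6 (shortest), l=9 (longest), p+q=16
s + l = 15 vs p + q = 16
s + l < p + q (Grashof) with shortest = input link → crank-rocker

crank-rocker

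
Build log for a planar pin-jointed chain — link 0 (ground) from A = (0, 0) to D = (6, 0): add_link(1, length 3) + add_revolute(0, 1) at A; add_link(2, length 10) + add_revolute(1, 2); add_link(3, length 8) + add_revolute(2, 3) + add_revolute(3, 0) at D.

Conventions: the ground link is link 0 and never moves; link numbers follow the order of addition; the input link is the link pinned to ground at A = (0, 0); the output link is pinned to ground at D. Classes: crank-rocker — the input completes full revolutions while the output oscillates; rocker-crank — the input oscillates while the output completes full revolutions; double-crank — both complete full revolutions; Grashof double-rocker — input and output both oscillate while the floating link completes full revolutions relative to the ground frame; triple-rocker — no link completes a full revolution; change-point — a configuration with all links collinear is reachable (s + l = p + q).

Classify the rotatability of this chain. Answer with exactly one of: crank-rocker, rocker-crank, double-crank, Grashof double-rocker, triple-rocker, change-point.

lengths: ground=6, input=3, coupler=10, output=8
sorted: s=3 (shortest), l=10 (longest), p+q=14
s + l = 13 vs p + q = 14
s + l < p + q (Grashof) with shortest = input link → crank-rocker

crank-rocker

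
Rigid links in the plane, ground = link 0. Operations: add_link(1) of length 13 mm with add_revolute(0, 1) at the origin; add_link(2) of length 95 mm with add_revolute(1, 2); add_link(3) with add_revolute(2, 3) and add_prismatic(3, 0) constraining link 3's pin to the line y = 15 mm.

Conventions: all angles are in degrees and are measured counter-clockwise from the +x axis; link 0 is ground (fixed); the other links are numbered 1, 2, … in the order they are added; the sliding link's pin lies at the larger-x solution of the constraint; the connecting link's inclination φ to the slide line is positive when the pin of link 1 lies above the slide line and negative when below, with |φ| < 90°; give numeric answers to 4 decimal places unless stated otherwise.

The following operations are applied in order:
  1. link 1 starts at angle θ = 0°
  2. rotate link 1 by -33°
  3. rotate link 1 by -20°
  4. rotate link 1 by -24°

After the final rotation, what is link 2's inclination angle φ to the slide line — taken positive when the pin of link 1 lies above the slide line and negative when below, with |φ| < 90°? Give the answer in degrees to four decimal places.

geometry: r = 13 mm, L = 95 mm, e = 15 mm; θ starts at 0°
rotate link 1 by -33°: θ ← 0° -33° = -33°
rotate link 1 by -20°: θ ← -33° -20° = -53°
rotate link 1 by -24°: θ ← -53° -24° = -77°
h = r sin θ − e = -12.666811 − 15 = -27.666811
sin φ = h / L = -27.666811 / 95 = -0.29122959
φ = arcsin(-0.29122959) = -16.931584°

-16.9316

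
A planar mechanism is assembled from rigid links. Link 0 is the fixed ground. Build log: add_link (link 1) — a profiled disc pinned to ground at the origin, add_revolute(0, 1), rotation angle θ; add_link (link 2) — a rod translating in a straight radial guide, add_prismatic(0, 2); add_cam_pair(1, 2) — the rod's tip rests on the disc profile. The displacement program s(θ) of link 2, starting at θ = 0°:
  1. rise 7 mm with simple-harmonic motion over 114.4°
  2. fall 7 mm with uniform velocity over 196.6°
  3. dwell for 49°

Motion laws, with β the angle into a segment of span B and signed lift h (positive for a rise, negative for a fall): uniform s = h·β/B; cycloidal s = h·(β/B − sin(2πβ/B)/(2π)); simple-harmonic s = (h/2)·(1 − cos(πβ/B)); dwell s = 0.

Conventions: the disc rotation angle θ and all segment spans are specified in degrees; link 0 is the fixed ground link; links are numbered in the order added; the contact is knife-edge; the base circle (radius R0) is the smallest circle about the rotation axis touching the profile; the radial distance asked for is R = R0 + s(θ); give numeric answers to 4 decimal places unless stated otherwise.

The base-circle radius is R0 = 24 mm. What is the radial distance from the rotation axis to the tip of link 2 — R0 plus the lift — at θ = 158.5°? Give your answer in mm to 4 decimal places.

seg 1 [0°–114.4°] simple-harmonic, h=7: full span → s += 7 → s = 7.0000
seg 2 [114.4°–311°] uniform, h=-7: θ=158.5° here. β=44.1, B=196.6. -7·44.1/196.6 = -1.5702 → s = 5.4298
R = R0 + s = 24 + 5.4298 = 29.4298

29.4298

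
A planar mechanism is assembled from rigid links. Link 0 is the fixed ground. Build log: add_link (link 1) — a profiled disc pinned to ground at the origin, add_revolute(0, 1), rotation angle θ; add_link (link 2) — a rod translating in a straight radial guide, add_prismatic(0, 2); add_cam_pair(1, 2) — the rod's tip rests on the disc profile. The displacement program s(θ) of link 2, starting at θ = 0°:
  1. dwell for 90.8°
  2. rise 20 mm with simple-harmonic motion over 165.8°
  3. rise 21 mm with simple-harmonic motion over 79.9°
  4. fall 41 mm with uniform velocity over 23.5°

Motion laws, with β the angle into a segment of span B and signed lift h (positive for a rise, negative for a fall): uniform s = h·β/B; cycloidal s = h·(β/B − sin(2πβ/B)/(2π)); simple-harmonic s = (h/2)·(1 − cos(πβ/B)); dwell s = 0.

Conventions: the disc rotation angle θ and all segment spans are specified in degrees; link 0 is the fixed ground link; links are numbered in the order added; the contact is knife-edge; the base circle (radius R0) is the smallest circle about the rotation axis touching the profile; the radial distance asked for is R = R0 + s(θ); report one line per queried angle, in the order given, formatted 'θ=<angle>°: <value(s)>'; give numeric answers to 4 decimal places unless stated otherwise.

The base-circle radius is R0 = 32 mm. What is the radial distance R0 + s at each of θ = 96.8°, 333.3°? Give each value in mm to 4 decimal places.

seg 1 [0°–90.8°] dwell: s stays 0.0000
seg 2 [90.8°–256.6°] simple-harmonic, h=20: θ=96.8° here. β=6, B=165.8. 20/2·(1 − cos(π·0.0362)) = 0.0646 → s = 0.0646
seg 2 [90.8°–256.6°] simple-harmonic, h=20: full span → s += 20 → s = 20.0000
seg 3 [256.6°–336.5°] simple-harmonic, h=21: θ=333.3° here. β=76.7, B=79.9. 21/2·(1 − cos(π·0.9599)) = 20.9170 → s = 40.9170
θ=96.8°: R = R0 + s = 32 + 0.0646 = 32.0646
θ=333.3°: R = R0 + s = 32 + 40.9170 = 72.9170

θ=96.8°: 32.0646
θ=333.3°: 72.9170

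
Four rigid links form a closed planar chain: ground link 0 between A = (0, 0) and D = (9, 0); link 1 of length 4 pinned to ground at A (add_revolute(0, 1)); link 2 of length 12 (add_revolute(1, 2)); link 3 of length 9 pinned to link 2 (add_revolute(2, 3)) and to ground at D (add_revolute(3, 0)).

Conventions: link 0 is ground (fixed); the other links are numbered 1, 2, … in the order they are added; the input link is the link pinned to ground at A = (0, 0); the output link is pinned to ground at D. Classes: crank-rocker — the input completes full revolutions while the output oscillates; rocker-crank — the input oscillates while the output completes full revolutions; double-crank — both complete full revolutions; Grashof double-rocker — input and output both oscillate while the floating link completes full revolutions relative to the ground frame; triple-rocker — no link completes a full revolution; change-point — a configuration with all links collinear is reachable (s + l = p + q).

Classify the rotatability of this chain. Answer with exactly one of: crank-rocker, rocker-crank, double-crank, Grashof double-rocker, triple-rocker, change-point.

lengths: ground=9, input=4, coupler=12, output=9
sorted: s=4 (shortest), l=12 (longest), p+q=18
s + l = 16 vs p + q = 18
s + l < p + q (Grashof) with shortest = input link → crank-rocker

crank-rocker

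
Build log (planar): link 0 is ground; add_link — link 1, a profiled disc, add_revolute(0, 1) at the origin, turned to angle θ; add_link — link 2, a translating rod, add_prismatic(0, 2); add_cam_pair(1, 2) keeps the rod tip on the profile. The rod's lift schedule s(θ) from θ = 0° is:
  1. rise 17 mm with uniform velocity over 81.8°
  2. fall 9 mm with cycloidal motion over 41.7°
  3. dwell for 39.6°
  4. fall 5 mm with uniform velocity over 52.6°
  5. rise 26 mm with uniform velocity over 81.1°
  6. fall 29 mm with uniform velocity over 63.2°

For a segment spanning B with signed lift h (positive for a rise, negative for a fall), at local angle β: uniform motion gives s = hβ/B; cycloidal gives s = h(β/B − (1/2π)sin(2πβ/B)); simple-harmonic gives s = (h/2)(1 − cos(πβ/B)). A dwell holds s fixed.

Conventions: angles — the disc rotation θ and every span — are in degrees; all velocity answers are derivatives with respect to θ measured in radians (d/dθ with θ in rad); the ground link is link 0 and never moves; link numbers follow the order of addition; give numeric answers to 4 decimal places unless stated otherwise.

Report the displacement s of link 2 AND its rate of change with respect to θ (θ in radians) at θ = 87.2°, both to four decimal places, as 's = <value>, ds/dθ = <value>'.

seg 1 [0°–81.8°] uniform, h=17: full span → s += 17 → s = 17.0000
seg 2 [81.8°–123.5°] cycloidal, h=-9: θ=87.2° here. β=5.4, B=41.7. -9·(0.1295 − sin(2π·0.1295)/(2π)) = -0.1244 → s = 16.8756
velocity in seg [81.8°–123.5°] (cycloidal), θ in radians: β = 5.4° = 0.0942 rad, B = 41.7° = 0.7278 rad; ds/dθ = (h/B)(1 − cos(2πβ/B)) = ((-9)/0.7278)(1 − cos(2π·0.1295)) = -3.872408 mm/rad

s = 16.8756, ds/dθ = -3.8724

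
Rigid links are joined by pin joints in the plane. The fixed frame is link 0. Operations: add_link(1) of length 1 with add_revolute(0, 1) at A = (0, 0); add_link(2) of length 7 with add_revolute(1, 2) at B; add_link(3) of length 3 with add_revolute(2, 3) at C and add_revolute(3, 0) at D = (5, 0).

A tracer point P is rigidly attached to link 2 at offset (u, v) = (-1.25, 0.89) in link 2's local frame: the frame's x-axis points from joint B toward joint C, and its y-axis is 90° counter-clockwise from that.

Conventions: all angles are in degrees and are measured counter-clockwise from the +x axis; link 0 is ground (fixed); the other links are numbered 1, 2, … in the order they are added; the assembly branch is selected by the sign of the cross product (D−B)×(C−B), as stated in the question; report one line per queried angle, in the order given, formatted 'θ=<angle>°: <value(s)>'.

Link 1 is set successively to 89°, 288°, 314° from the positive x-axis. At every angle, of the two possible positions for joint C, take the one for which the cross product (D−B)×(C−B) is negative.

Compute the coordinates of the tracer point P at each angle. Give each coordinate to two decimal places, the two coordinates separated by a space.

A=(0,0), D=(5.00,0)
θ=89°: B = A + 1.00·(cos89°, sin89°) = (0.0175, 0.9998)
θ=89°: |BD| = 5.0819
θ=89°: circle(B,7.00) ∩ circle(D,3.00): a=6.4765, h=2.6561
θ=89°:   candidates: C₊=(6.8899,2.3298) cross=13.498; C₋=(5.8448,-2.8786) cross=-13.498
θ=89°:   branch - wants cross < 0 → take C=(5.8448,-2.8786) (cross=-13.498)
θ=89°: ex = (C−B)/|BC| = (0.8325,-0.5541); ey = (0.5541,0.8325)
θ=89°: P = B + -1.25·ex + 0.89·ey = (-0.5300,2.4333)
θ=288°: B = A + 1.00·(cos288°, sin288°) = (0.3090, -0.9511)
θ=288°: |BD| = 4.7864
θ=288°: circle(B,7.00) ∩ circle(D,3.00): a=6.5717, h=2.4110
θ=288°:   candidates: C₊=(6.2706,2.7176) cross=11.540; C₋=(7.2287,-2.0082) cross=-11.540
θ=288°:   branch - wants cross < 0 → take C=(7.2287,-2.0082) (cross=-11.540)
θ=288°: ex = (C−B)/|BC| = (0.9885,-0.1510); ey = (0.1510,0.9885)
θ=288°: P = B + -1.25·ex + 0.89·ey = (-0.7922,0.1175)
θ=314°: B = A + 1.00·(cos314°, sin314°) = (0.6947, -0.7193)
θ=314°: |BD| = 4.3650
θ=314°: circle(B,7.00) ∩ circle(D,3.00): a=6.7644, h=1.8008
θ=314°:   candidates: C₊=(7.0698,2.1716) cross=7.861; C₋=(7.6633,-1.3808) cross=-7.861
θ=314°:   branch - wants cross < 0 → take C=(7.6633,-1.3808) (cross=-7.861)
θ=314°: ex = (C−B)/|BC| = (0.9955,-0.0945); ey = (0.0945,0.9955)
θ=314°: P = B + -1.25·ex + 0.89·ey = (-0.4656,0.2848)

θ=89°: -0.53 2.43
θ=288°: -0.79 0.12
θ=314°: -0.47 0.28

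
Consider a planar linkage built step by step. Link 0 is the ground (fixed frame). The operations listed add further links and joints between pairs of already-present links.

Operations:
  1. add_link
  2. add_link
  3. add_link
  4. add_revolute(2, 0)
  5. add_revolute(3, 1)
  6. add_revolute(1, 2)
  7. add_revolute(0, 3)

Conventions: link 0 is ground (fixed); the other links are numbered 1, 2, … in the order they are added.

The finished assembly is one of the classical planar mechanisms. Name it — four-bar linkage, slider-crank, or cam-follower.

links: 4 (incl. ground); joints: 4 revolute, 0 prismatic, 0 higher (cam) pair, forming one closed loop
4 links in a single 4R loop → four-bar linkage

four-bar linkage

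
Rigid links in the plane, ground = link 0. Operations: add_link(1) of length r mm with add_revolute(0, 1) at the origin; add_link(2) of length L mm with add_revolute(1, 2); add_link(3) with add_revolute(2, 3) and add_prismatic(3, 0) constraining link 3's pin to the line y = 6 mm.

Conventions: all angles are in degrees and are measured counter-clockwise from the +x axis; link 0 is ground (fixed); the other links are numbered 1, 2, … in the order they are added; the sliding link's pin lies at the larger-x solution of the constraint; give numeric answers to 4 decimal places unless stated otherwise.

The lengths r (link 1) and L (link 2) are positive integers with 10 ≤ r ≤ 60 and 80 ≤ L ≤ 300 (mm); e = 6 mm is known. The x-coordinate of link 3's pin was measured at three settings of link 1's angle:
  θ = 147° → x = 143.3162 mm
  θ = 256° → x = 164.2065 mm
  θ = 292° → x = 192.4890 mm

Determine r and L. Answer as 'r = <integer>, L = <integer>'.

constraint per measurement: (x − r cos θ)² + (r sin θ − e)² = L²
subtracting the θ₁ and θ₂ equations cancels the r² and L² terms:
r = (x₁² − x₂²) / (2[(x₁cos θ₁ + e sin θ₁) − (x₂cos θ₂ + e sin θ₂)]) = 45.0001 → r = 45
L² = (x₁ − r cos θ₁)² + (r sin θ₁ − e)² = 33123.9852 → L = 182.0000 → L = 182
check at θ₃=292°: x = 192.4890 (printed 192.4890) ✓

r = 45, L = 182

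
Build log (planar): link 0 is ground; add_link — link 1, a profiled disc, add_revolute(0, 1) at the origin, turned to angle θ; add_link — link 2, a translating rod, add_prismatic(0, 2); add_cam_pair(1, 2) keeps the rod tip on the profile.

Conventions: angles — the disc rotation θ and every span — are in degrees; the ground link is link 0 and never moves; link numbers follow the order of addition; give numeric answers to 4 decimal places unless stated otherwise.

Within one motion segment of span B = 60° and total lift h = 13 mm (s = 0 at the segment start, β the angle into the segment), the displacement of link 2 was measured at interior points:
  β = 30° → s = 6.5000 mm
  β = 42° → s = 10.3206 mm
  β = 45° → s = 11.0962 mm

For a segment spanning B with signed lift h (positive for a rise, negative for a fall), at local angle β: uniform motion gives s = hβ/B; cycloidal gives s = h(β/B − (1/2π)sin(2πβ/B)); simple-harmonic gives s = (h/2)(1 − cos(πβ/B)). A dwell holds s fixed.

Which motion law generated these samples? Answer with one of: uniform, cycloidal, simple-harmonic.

candidates at β/B = r: uniform s = h·r (linear in β); cycloidal s = h·(r − sin(2πr)/(2π)); simple-harmonic s = (h/2)(1 − cos(πr))
β=30°: printed 6.5000 | uniform 6.5000, cycloidal 6.5000, simple-harmonic 6.5000
β=42°: printed 10.3206 | uniform 9.1000, cycloidal 11.0677, simple-harmonic 10.3206
β=45°: printed 11.0962 | uniform 9.7500, cycloidal 11.8190, simple-harmonic 11.0962
only one law matches every sample → simple-harmonic

simple-harmonic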